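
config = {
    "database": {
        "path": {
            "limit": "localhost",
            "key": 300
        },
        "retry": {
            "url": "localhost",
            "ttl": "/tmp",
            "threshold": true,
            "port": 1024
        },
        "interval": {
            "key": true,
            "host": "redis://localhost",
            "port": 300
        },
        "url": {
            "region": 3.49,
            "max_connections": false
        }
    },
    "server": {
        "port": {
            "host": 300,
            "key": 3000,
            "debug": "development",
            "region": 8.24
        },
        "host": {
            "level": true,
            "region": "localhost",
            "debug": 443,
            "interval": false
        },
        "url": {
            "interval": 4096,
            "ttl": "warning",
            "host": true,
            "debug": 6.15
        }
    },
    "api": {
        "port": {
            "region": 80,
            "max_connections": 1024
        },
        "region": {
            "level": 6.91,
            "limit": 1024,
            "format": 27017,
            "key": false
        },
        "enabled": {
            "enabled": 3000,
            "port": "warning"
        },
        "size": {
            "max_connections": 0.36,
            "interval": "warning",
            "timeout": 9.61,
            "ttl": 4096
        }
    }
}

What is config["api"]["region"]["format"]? 27017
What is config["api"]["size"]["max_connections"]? 0.36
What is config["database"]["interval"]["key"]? True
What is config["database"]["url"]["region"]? 3.49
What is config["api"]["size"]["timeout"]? 9.61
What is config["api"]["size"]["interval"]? "warning"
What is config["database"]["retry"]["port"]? 1024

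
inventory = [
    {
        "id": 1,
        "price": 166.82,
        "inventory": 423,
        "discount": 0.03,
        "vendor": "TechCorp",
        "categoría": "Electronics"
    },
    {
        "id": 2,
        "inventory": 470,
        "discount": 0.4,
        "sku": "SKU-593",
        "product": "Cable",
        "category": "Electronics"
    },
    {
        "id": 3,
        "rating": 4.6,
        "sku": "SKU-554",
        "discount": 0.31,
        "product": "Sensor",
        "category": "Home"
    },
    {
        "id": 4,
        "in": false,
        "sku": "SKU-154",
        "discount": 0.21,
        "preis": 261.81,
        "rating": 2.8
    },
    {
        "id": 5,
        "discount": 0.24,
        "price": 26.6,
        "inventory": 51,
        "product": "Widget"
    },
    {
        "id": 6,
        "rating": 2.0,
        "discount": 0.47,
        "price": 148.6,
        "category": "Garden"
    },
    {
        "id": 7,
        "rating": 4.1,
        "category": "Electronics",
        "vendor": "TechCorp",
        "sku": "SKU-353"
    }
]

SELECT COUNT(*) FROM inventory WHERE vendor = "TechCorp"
2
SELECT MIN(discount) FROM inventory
0.03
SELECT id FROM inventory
[1, 2, 3, 4, 5, 6, 7]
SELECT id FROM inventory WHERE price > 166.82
[]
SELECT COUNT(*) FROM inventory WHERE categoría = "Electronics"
1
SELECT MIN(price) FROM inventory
26.6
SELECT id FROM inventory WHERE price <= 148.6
[5, 6]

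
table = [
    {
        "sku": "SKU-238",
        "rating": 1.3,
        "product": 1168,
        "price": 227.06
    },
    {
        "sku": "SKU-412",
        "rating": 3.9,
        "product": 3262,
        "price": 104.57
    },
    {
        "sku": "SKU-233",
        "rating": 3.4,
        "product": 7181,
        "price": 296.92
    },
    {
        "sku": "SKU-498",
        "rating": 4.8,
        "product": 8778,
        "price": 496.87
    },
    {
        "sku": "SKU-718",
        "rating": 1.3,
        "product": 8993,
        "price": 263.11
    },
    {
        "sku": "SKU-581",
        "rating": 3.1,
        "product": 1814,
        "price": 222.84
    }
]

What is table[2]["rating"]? 3.4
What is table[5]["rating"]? 3.1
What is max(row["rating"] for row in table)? 4.8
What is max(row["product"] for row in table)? 8993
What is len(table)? 6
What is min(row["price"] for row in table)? 104.57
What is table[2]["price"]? 296.92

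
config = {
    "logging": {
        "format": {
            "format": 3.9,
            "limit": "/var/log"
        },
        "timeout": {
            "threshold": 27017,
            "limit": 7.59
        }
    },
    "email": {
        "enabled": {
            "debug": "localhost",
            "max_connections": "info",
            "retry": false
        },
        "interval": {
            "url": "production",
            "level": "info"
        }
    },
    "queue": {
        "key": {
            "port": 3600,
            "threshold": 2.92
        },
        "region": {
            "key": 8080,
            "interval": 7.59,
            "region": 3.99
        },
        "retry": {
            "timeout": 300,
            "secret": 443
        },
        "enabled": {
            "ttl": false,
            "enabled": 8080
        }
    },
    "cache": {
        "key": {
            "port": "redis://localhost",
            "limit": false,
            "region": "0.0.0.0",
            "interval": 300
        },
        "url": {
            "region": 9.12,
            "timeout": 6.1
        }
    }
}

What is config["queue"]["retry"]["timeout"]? 300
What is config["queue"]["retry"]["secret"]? 443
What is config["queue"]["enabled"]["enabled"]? 8080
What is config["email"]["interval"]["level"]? "info"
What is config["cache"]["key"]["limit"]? False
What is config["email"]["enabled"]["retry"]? False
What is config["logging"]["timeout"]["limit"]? 7.59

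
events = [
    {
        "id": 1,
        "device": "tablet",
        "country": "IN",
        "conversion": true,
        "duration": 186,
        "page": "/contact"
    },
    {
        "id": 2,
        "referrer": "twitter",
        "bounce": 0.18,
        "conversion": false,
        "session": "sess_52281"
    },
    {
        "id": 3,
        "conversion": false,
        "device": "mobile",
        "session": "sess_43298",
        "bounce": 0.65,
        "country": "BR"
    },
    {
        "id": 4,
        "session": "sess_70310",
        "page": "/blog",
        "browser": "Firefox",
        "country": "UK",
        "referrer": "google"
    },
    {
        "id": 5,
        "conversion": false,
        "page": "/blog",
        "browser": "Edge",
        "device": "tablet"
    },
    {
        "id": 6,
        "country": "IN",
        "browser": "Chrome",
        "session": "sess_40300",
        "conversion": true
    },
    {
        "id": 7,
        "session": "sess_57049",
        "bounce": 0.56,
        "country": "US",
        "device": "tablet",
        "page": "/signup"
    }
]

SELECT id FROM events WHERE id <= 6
[1, 2, 3, 4, 5, 6]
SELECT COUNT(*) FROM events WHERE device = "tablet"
3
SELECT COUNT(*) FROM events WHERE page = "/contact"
1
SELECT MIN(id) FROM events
1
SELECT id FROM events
[1, 2, 3, 4, 5, 6, 7]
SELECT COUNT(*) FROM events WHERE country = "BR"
1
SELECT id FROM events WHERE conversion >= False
[1, 2, 3, 5, 6]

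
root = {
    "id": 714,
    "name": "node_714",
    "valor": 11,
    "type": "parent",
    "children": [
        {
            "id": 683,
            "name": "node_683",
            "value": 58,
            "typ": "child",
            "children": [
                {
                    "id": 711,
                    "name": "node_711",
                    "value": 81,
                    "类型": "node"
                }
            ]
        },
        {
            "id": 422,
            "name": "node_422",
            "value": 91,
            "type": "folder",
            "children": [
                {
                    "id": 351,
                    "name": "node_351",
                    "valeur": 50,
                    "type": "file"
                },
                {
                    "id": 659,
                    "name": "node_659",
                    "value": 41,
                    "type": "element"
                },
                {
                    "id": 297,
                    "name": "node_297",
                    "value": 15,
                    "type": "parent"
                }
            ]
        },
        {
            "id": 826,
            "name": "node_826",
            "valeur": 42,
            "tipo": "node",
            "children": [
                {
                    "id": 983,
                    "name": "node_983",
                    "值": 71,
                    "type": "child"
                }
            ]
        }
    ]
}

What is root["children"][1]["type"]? "folder"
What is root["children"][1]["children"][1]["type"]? "element"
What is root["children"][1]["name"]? "node_422"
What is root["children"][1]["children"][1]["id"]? 659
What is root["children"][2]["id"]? 826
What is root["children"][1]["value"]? 91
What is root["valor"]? 11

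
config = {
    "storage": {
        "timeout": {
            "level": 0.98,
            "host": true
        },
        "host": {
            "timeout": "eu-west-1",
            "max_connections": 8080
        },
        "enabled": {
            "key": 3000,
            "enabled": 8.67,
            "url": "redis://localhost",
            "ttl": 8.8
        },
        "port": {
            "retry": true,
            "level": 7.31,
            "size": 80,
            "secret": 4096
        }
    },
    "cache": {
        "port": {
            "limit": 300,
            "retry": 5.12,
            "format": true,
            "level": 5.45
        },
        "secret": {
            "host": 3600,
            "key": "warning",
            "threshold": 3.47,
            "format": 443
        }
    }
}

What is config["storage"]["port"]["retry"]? True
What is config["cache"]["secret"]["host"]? 3600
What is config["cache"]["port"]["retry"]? 5.12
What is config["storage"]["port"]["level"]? 7.31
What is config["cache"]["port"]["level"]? 5.45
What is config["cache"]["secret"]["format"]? 443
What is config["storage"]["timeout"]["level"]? 0.98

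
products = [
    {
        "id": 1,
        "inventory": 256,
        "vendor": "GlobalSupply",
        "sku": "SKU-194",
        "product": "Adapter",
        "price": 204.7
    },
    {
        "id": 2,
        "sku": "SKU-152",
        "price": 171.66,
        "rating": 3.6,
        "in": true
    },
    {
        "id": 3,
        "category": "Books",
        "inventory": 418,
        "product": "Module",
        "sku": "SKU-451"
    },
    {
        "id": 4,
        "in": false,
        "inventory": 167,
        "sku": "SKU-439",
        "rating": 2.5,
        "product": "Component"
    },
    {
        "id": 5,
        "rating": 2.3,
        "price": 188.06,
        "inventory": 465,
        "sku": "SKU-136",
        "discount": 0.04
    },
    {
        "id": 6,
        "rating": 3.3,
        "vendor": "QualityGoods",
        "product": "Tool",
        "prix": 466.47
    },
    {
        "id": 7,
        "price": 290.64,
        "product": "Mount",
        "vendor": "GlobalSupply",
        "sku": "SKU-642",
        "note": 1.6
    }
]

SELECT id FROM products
[1, 2, 3, 4, 5, 6, 7]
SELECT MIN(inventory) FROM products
167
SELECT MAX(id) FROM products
7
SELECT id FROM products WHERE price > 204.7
[7]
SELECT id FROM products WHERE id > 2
[3, 4, 5, 6, 7]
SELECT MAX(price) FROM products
290.64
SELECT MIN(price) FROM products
171.66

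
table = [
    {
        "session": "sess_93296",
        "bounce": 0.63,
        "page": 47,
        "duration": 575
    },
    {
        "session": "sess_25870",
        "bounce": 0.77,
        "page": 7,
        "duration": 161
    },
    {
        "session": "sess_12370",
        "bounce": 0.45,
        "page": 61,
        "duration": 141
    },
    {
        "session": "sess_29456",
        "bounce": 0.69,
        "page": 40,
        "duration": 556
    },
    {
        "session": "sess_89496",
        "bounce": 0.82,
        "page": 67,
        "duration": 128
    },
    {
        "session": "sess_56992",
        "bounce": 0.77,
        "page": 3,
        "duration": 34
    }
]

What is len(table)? 6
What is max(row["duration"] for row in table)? 575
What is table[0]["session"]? "sess_93296"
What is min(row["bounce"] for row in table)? 0.45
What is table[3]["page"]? 40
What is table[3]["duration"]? 556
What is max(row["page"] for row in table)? 67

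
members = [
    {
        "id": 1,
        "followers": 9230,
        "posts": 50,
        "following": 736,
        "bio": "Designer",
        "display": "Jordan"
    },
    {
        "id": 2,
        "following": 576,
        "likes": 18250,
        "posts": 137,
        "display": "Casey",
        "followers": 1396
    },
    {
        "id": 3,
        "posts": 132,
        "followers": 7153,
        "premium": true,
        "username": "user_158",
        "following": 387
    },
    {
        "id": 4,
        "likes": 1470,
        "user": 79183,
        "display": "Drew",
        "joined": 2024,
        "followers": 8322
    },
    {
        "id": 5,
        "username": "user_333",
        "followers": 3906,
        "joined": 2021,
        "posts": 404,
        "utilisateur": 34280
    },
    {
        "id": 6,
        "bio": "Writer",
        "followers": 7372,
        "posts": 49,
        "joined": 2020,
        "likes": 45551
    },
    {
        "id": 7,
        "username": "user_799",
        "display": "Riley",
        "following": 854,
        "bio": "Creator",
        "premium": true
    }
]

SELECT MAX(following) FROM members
854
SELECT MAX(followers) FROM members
9230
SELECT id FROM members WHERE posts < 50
[6]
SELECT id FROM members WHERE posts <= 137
[1, 2, 3, 6]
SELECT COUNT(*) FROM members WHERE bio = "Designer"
1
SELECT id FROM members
[1, 2, 3, 4, 5, 6, 7]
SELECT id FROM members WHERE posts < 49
[]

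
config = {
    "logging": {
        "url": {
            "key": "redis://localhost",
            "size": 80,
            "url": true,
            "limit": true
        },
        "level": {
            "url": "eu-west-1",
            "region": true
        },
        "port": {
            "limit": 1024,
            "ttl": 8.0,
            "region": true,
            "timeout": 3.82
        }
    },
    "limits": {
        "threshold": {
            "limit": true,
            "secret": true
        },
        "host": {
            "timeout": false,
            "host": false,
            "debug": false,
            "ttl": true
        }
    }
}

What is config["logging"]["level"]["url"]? "eu-west-1"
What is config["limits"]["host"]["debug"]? False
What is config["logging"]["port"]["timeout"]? 3.82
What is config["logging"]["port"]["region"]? True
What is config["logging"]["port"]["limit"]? 1024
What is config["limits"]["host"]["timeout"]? False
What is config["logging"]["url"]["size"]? 80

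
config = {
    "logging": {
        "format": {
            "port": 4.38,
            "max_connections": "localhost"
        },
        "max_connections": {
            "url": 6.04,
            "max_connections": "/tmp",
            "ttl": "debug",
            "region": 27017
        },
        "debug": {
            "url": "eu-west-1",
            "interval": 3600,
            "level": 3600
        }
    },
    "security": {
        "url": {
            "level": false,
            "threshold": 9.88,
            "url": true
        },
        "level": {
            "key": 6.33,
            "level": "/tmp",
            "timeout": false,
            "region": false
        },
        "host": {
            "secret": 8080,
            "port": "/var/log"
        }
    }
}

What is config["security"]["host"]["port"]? "/var/log"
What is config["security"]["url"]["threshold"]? 9.88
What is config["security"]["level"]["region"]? False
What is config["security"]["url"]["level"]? False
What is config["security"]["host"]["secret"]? 8080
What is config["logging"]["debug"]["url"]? "eu-west-1"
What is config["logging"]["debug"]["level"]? 3600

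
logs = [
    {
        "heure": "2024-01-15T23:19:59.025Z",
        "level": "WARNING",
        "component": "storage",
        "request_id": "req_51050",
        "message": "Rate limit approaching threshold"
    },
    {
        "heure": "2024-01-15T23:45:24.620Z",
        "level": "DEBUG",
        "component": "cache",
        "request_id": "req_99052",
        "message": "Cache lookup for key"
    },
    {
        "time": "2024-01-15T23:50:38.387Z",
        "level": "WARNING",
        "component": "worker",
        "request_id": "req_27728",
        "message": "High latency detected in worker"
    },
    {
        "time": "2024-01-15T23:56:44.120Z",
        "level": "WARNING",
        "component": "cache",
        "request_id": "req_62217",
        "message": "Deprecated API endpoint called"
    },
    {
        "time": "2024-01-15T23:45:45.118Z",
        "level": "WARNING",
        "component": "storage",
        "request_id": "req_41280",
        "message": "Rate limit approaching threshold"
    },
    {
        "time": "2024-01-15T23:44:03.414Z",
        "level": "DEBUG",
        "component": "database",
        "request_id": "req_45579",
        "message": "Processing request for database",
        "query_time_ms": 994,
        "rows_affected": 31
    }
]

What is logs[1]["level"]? "DEBUG"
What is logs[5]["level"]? "DEBUG"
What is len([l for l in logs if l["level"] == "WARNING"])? 4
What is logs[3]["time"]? "2024-01-15T23:56:44.120Z"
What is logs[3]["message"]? "Deprecated API endpoint called"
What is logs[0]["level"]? "WARNING"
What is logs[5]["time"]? "2024-01-15T23:44:03.414Z"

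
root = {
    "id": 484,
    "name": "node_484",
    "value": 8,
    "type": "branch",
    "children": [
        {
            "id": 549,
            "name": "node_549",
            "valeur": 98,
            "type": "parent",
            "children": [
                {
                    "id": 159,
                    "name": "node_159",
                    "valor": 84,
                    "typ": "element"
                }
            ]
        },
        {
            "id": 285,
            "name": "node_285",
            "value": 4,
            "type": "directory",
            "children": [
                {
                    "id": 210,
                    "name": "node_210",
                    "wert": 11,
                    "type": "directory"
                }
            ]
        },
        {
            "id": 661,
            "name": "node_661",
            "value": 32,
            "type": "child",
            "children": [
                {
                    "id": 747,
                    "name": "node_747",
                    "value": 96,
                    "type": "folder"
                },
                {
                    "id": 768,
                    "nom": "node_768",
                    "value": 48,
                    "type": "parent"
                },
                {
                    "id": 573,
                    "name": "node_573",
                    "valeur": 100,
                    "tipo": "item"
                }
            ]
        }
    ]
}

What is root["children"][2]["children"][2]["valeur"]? 100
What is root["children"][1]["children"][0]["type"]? "directory"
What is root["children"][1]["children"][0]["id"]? 210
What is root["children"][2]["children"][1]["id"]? 768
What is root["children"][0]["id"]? 549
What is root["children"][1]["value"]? 4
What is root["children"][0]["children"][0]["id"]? 159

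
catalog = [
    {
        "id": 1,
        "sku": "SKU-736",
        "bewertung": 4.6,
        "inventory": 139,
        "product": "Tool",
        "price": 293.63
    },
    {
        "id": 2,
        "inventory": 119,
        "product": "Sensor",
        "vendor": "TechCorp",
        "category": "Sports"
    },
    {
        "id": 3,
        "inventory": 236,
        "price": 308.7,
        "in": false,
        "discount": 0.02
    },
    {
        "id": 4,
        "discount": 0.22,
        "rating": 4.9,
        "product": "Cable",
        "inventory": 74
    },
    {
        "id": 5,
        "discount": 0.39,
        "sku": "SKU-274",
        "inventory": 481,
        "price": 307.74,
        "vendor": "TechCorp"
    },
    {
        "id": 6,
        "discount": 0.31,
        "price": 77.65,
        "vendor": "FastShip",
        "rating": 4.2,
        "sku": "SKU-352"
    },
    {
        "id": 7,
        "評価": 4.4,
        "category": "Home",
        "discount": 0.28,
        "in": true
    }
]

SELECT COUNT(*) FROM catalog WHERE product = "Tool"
1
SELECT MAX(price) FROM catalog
308.7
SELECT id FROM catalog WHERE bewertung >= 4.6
[1]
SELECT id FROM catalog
[1, 2, 3, 4, 5, 6, 7]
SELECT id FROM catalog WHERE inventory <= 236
[1, 2, 3, 4]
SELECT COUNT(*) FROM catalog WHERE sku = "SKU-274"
1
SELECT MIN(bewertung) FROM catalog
4.6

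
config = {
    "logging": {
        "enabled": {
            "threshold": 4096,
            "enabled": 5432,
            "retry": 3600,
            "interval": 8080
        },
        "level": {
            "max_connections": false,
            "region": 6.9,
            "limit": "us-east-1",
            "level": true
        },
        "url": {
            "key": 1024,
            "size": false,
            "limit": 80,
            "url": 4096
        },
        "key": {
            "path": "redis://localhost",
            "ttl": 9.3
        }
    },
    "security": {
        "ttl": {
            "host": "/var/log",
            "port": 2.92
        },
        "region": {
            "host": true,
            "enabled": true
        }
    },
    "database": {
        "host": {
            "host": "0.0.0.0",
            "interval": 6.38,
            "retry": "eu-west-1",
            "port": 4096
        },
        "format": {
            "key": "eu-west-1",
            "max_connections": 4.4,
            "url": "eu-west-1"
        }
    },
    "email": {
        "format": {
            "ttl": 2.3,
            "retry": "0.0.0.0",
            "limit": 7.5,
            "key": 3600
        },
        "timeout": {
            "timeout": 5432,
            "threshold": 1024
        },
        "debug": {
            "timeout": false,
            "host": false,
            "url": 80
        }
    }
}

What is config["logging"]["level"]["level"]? True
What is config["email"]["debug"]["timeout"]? False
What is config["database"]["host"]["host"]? "0.0.0.0"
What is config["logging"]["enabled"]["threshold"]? 4096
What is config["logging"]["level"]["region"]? 6.9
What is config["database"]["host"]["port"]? 4096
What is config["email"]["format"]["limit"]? 7.5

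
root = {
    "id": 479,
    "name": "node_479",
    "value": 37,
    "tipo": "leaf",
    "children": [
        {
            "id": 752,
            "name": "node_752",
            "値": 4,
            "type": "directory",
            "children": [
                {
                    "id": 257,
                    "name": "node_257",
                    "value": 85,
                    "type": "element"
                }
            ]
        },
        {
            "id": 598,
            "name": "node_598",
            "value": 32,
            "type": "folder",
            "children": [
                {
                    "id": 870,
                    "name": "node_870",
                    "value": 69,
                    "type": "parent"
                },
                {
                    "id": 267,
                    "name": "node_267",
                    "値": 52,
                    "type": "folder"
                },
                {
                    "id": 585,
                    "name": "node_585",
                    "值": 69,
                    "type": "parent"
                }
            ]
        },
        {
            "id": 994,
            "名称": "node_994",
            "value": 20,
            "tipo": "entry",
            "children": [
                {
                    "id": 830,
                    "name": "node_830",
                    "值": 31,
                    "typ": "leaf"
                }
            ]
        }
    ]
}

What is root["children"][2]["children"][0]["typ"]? "leaf"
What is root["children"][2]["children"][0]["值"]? 31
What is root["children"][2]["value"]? 20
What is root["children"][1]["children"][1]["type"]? "folder"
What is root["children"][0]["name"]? "node_752"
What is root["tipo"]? "leaf"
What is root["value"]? 37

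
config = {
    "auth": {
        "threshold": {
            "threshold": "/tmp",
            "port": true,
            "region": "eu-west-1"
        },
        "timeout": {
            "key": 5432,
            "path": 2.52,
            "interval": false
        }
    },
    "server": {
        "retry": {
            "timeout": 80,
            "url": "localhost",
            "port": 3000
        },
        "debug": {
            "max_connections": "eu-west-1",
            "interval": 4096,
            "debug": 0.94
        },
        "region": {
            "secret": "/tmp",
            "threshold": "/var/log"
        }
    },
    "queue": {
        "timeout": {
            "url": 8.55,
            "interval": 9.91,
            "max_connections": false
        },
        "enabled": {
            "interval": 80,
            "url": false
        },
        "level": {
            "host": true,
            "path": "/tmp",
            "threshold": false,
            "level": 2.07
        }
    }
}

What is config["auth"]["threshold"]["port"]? True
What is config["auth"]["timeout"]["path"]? 2.52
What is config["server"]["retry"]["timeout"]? 80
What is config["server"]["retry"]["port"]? 3000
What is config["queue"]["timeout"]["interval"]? 9.91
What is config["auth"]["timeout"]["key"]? 5432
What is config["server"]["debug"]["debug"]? 0.94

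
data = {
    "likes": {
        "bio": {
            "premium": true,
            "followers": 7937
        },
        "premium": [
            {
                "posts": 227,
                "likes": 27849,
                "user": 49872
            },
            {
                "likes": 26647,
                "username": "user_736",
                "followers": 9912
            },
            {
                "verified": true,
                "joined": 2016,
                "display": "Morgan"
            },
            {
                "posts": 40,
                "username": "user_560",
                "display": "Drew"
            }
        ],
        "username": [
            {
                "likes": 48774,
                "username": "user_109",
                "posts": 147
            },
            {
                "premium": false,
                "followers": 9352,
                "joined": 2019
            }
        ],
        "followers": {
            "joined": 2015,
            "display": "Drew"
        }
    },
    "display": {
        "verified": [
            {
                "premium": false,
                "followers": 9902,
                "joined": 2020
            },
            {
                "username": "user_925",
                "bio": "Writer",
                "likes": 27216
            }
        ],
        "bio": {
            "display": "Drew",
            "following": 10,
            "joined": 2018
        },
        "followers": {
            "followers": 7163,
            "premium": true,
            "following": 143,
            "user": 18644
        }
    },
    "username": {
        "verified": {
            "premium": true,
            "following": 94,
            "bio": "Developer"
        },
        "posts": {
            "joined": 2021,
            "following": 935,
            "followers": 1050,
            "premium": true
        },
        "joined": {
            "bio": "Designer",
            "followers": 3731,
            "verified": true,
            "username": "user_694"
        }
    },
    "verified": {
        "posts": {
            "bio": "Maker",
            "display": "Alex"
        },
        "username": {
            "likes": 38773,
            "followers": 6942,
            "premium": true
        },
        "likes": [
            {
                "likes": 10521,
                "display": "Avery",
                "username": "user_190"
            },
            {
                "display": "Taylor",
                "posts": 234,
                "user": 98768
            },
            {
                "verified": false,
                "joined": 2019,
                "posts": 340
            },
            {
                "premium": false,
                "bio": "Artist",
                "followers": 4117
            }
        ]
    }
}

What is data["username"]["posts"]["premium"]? True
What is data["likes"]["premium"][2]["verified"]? True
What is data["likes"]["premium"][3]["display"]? "Drew"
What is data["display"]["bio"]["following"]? 10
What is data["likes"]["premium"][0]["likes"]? 27849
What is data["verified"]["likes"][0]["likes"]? 10521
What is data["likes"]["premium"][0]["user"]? 49872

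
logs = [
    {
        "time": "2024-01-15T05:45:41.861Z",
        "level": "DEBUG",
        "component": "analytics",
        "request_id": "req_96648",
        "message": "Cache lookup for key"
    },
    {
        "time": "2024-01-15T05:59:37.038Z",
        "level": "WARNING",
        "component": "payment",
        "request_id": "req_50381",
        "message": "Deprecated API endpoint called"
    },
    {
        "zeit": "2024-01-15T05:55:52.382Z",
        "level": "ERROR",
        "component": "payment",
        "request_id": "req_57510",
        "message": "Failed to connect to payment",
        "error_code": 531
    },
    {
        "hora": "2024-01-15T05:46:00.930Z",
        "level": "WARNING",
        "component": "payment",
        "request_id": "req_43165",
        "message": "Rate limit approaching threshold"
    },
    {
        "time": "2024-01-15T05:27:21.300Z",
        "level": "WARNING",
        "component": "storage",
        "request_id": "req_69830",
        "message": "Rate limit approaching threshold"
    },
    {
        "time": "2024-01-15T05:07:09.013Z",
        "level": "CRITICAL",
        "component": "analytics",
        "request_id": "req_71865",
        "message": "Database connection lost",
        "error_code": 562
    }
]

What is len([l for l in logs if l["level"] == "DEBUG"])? 1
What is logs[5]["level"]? "CRITICAL"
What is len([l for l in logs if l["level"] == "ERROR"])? 1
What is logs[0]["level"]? "DEBUG"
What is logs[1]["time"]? "2024-01-15T05:59:37.038Z"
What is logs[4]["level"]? "WARNING"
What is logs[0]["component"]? "analytics"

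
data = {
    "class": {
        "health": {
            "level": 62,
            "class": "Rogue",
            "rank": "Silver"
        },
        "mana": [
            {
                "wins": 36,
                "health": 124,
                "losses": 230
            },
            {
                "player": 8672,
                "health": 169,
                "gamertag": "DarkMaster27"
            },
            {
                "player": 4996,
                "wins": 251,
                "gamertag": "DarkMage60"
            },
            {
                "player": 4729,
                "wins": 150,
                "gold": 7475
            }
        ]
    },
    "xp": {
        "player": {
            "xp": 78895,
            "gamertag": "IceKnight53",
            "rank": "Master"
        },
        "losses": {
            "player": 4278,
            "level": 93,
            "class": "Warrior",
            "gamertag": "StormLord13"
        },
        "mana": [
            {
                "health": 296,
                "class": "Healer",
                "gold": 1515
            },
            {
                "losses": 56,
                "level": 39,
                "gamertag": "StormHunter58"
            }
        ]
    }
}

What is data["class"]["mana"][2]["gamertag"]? "DarkMage60"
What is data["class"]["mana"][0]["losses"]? 230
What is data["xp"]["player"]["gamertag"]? "IceKnight53"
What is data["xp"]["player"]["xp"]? 78895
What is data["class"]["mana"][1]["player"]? 8672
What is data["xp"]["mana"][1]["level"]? 39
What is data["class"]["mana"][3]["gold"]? 7475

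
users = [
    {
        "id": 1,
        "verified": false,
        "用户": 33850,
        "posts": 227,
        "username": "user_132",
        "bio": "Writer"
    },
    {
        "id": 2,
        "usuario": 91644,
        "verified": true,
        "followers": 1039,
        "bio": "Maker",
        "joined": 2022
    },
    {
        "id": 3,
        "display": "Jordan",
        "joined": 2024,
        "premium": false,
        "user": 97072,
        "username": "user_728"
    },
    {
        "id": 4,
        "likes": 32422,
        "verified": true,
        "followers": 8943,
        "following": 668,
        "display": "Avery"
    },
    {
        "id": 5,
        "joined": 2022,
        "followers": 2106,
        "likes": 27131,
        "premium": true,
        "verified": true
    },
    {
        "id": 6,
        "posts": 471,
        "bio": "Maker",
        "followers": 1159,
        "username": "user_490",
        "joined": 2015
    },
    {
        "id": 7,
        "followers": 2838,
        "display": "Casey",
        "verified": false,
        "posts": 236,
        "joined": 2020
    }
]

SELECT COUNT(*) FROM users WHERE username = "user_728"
1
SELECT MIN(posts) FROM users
227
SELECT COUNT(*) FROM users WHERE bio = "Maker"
2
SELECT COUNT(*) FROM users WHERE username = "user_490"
1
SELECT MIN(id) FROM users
1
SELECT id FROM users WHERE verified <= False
[1, 7]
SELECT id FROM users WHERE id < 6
[1, 2, 3, 4, 5]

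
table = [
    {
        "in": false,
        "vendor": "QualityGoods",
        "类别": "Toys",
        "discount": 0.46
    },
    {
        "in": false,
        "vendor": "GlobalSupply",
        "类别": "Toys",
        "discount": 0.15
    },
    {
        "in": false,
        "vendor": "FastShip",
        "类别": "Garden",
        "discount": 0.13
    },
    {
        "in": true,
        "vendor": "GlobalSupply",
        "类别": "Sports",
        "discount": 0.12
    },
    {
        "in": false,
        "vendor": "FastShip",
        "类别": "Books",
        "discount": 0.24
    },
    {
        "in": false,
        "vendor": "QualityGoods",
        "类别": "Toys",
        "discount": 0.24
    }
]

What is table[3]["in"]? True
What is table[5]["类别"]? "Toys"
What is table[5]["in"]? False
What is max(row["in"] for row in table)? True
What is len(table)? 6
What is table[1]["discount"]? 0.15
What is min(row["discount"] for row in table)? 0.12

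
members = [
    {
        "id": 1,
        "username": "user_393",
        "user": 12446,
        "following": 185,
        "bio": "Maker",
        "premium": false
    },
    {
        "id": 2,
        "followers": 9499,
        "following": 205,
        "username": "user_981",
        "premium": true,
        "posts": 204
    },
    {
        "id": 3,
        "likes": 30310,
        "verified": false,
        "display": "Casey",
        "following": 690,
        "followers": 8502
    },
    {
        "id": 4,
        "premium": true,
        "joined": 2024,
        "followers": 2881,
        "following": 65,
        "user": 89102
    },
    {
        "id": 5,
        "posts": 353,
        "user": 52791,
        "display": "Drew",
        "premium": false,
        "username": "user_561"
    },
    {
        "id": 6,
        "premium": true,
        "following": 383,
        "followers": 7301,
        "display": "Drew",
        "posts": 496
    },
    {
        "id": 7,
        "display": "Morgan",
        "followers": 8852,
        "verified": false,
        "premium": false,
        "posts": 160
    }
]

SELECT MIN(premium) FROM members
False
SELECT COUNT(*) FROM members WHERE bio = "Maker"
1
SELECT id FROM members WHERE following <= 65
[4]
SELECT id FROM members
[1, 2, 3, 4, 5, 6, 7]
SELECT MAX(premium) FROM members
True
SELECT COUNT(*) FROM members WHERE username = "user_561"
1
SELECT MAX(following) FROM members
690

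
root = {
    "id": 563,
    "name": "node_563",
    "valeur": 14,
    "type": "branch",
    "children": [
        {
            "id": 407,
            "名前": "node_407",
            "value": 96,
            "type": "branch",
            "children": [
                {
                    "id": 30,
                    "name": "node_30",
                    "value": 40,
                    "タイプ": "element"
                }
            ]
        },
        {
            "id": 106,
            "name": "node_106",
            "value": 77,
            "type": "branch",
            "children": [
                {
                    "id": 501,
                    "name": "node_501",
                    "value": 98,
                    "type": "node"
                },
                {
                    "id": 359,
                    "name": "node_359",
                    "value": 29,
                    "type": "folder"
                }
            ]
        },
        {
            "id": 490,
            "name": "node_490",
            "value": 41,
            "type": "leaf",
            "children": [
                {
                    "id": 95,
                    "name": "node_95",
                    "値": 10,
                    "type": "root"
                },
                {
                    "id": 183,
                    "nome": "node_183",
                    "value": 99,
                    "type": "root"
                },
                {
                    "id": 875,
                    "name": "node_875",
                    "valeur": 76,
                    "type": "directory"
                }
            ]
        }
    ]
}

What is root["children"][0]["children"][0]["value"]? 40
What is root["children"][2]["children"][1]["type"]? "root"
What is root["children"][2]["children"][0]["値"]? 10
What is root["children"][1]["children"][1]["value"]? 29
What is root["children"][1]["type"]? "branch"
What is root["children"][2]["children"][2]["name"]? "node_875"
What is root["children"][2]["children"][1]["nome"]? "node_183"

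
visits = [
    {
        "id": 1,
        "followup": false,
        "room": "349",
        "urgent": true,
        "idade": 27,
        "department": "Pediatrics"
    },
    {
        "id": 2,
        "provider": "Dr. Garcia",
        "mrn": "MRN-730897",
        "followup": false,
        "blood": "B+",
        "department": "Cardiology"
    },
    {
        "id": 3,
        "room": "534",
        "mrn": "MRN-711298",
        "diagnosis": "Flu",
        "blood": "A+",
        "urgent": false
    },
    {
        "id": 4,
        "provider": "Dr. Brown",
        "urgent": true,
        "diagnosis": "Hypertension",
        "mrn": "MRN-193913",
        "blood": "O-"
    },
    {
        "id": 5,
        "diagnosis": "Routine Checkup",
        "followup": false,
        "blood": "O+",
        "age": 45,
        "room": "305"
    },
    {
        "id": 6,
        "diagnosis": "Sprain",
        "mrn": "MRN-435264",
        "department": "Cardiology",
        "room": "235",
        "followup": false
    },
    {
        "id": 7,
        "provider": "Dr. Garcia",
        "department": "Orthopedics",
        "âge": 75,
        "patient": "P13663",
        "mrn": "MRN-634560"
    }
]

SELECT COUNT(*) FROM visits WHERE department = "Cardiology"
2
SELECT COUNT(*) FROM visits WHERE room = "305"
1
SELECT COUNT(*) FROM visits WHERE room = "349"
1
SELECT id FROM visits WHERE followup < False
[]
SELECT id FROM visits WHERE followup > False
[]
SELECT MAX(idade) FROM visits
27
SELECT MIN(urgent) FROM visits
False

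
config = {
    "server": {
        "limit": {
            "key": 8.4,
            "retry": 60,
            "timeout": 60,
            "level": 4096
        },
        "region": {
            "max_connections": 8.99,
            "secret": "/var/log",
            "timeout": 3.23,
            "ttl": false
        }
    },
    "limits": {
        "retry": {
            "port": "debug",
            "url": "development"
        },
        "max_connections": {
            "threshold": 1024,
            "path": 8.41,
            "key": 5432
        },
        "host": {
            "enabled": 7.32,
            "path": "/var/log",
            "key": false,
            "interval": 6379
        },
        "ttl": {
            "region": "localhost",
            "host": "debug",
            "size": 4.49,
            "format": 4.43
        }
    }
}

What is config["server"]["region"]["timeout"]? 3.23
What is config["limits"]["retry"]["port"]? "debug"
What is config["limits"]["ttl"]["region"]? "localhost"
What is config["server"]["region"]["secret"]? "/var/log"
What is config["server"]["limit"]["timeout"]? 60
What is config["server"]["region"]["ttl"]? False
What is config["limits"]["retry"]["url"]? "development"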